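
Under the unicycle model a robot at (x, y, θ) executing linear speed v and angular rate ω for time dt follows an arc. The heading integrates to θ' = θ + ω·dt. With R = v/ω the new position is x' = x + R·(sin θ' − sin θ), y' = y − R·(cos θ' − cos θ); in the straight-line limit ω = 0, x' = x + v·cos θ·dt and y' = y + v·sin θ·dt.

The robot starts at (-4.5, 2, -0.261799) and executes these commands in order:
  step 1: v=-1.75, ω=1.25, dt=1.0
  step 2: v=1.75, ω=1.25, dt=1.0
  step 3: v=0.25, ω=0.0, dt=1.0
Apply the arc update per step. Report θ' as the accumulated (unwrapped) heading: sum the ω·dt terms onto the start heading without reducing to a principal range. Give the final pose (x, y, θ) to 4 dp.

step 1: θ'=0.9882 (R=-1.4000) → pose (-6.0314, 1.4180, 0.9882)
step 2: θ'=2.2382 (R=1.4000) → pose (-6.1008, 3.0548, 2.2382)
step 3: θ'=2.2382 (straight) → pose (-6.2556, 3.2511, 2.2382)

(-6.2556, 3.2511, 2.2382)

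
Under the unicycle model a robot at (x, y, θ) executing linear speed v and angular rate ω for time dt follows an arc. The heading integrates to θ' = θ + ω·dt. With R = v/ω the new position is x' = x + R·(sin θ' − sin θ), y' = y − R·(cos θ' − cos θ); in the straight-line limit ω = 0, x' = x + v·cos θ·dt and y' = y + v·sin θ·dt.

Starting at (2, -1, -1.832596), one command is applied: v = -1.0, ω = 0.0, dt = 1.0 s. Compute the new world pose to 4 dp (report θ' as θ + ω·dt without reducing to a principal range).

θ' = -1.8326 + 0.0·1.0 = -1.8326
ω = 0 → straight: x' = 2 + -1.0·cos(-1.8326)·1.0 = 2.2588
y' = -1 + -1.0·sin(-1.8326)·1.0 = -0.0341

(2.2588, -0.0341, -1.8326)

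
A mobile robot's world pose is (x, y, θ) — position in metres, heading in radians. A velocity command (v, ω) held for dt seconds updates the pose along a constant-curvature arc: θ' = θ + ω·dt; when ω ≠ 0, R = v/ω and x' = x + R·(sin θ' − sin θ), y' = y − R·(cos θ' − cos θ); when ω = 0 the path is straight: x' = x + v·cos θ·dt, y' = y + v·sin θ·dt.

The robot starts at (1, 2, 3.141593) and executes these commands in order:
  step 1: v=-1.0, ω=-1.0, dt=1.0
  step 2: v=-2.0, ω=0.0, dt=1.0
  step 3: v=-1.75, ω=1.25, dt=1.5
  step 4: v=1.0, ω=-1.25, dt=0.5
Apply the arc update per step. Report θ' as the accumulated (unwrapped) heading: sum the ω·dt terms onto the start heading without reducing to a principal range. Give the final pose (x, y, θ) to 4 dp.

(4.7586, -0.5459, 3.3916)

step 1: θ'=2.1416 (R=1.0000) → pose (1.8415, 1.5403, 2.1416)
step 2: θ'=2.1416 (straight) → pose (2.9221, -0.1426, 2.1416)
step 3: θ'=4.0166 (R=-1.4000) → pose (5.1747, -0.2836, 4.0166)
step 4: θ'=3.3916 (R=-0.8000) → pose (4.7586, -0.5459, 3.3916)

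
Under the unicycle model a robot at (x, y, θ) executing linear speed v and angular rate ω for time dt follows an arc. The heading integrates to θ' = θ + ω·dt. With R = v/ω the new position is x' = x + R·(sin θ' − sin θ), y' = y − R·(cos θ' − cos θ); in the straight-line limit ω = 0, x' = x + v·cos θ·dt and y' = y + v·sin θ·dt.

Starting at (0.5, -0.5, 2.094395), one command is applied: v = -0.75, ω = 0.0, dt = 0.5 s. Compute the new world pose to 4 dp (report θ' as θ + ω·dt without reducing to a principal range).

θ' = 2.0944 + 0.0·0.5 = 2.0944
ω = 0 → straight: x' = 0.5 + -0.75·cos(2.0944)·0.5 = 0.6875
y' = -0.5 + -0.75·sin(2.0944)·0.5 = -0.8248

(0.6875, -0.8248, 2.0944)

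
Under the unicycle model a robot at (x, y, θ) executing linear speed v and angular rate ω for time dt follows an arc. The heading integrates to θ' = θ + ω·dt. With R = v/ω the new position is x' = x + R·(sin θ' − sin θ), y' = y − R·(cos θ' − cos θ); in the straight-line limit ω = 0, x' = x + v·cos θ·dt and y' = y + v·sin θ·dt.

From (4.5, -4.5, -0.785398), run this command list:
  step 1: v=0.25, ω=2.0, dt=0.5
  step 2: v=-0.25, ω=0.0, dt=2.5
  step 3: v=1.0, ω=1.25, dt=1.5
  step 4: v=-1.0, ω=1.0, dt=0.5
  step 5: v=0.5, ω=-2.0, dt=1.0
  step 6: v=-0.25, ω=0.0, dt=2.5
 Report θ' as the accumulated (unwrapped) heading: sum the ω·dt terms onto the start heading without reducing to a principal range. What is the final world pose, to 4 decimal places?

step 1: θ'=0.2146 (R=0.1250) → pose (4.6150, -4.5337, 0.2146)
step 2: θ'=0.2146 (straight) → pose (4.0043, -4.6668, 0.2146)
step 3: θ'=2.0896 (R=0.8000) → pose (4.5287, -3.4885, 2.0896)
step 4: θ'=2.5896 (R=-1.0000) → pose (4.8727, -3.8442, 2.5896)
step 5: θ'=0.5896 (R=-0.2500) → pose (4.8648, -3.4235, 0.5896)
step 6: θ'=0.5896 (straight) → pose (4.3453, -3.7710, 0.5896)

(4.3453, -3.7710, 0.5896)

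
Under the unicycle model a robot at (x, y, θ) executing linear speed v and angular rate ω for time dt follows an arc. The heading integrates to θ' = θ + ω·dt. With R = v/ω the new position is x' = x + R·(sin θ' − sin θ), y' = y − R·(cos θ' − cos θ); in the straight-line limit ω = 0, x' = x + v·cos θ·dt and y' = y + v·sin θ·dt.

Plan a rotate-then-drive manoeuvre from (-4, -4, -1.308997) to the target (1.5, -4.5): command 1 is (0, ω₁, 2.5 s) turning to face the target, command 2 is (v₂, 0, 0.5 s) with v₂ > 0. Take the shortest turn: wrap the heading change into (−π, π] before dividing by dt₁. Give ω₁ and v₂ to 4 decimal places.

heading to target = atan2(-4.5−-4, 1.5−-4) = -0.0907
Δθ = wrap(-0.0907 − -1.3090) = 1.2183; ω₁ = Δθ/dt₁ = 0.4873
distance = √((1.5−-4)² + (-4.5−-4)²) = 5.5227; v₂ = distance/dt₂ = 11.0454

ω₁ = 0.4873, v₂ = 11.0454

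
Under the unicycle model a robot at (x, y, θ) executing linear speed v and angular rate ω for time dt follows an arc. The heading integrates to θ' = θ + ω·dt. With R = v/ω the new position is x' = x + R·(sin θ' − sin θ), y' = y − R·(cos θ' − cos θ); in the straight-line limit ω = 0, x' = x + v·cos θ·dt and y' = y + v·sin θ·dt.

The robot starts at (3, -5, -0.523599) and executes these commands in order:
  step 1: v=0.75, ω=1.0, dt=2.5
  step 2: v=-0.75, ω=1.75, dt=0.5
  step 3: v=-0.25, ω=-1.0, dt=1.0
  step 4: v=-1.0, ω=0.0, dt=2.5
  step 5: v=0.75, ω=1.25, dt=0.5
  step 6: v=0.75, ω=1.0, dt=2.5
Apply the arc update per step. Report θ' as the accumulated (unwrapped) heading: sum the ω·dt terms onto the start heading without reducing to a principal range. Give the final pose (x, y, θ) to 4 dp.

(3.8032, -7.3485, 4.9764)

step 1: θ'=1.9764 (R=0.7500) → pose (4.0641, -4.0546, 1.9764)
step 2: θ'=2.8514 (R=-0.4286) → pose (4.3353, -4.2961, 2.8514)
step 3: θ'=1.8514 (R=0.2500) → pose (4.5040, -4.4664, 1.8514)
step 4: θ'=1.8514 (straight) → pose (5.1963, -6.8686, 1.8514)
step 5: θ'=2.4764 (R=0.6000) → pose (4.9901, -6.5627, 2.4764)
step 6: θ'=4.9764 (R=0.7500) → pose (3.8032, -7.3485, 4.9764)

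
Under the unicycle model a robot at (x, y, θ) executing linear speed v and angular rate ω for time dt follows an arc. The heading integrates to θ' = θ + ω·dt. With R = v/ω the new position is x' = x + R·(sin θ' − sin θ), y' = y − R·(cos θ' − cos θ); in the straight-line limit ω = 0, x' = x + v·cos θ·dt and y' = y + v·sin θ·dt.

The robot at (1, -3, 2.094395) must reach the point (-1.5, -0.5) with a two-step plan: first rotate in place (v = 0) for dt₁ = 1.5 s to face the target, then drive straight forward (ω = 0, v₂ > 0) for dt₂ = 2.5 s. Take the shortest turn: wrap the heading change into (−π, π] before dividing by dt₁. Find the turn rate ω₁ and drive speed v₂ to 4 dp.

ω₁ = 0.1745, v₂ = 1.4142

heading to target = atan2(-0.5−-3, -1.5−1) = 2.3562
Δθ = wrap(2.3562 − 2.0944) = 0.2618; ω₁ = Δθ/dt₁ = 0.1745
distance = √((-1.5−1)² + (-0.5−-3)²) = 3.5355; v₂ = distance/dt₂ = 1.4142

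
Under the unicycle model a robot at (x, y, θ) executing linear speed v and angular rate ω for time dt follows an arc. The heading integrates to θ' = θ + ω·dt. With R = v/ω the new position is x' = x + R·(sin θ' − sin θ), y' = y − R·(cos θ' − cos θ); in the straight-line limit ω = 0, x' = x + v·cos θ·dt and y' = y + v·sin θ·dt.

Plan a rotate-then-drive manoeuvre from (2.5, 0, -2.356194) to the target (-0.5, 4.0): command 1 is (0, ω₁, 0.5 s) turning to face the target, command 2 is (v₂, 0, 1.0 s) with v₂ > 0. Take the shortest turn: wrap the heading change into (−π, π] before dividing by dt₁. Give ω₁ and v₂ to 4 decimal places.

heading to target = atan2(4−0, -0.5−2.5) = 2.2143
Δθ = wrap(2.2143 − -2.3562) = -1.7127; ω₁ = Δθ/dt₁ = -3.4254
distance = √((-0.5−2.5)² + (4−0)²) = 5.0000; v₂ = distance/dt₂ = 5.0000

ω₁ = -3.4254, v₂ = 5.0000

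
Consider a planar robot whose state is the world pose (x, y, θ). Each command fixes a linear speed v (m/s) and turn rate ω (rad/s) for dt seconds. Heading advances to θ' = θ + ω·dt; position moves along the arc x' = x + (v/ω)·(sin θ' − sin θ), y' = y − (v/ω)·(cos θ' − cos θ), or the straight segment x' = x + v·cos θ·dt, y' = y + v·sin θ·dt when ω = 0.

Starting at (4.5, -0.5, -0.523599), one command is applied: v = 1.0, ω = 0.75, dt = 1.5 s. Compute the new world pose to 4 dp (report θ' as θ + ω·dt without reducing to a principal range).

(5.9211, -0.4447, 0.6014)

θ' = -0.5236 + 0.75·1.5 = 0.6014
R = v/ω = 1.0/0.75 = 1.3333
x' = 4.5 + 1.3333·(sin 0.6014 − sin -0.5236) = 5.9211
y' = -0.5 − 1.3333·(cos 0.6014 − cos -0.5236) = -0.4447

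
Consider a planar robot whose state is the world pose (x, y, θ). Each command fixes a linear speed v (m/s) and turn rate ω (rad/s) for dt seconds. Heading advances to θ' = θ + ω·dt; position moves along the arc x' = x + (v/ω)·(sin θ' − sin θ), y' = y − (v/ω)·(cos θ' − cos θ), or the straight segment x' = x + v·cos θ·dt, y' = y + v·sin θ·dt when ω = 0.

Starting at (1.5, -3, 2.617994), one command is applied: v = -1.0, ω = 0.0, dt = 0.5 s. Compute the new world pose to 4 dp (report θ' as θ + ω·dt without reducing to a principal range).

θ' = 2.6180 + 0.0·0.5 = 2.6180
ω = 0 → straight: x' = 1.5 + -1.0·cos(2.6180)·0.5 = 1.9330
y' = -3 + -1.0·sin(2.6180)·0.5 = -3.2500

(1.9330, -3.2500, 2.6180)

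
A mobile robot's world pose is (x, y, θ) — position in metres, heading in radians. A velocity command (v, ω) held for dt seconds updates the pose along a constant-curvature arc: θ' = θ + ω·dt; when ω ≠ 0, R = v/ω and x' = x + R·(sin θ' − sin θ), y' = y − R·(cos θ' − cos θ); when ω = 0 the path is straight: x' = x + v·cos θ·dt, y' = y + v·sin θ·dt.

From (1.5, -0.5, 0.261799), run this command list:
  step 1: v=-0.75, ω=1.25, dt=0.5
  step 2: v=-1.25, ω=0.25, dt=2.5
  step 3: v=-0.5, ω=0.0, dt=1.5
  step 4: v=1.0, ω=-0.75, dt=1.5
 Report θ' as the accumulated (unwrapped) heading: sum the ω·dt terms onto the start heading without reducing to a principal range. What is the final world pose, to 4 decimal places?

(0.8580, -3.1576, 0.3868)

step 1: θ'=0.8868 (R=-0.6000) → pose (1.1903, -0.7004, 0.8868)
step 2: θ'=1.5118 (R=-5.0000) → pose (0.0742, -3.5651, 1.5118)
step 3: θ'=1.5118 (straight) → pose (0.0300, -4.3138, 1.5118)
step 4: θ'=0.3868 (R=-1.3333) → pose (0.8580, -3.1576, 0.3868)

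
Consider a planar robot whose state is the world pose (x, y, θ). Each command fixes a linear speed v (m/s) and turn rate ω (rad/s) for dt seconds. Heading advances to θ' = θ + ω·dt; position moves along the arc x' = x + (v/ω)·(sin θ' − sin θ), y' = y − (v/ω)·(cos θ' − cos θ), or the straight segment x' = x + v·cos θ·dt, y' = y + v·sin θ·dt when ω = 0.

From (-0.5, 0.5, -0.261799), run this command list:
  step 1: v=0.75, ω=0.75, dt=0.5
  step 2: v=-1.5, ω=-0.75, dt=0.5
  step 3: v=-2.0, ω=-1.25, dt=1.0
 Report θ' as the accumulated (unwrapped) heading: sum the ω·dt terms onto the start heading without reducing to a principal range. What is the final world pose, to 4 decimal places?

step 1: θ'=0.1132 (R=1.0000) → pose (-0.1282, 0.4723, 0.1132)
step 2: θ'=-0.2618 (R=2.0000) → pose (-0.8718, 0.5277, -0.2618)
step 3: θ'=-1.5118 (R=1.6000) → pose (-2.0549, 1.9788, -1.5118)

(-2.0549, 1.9788, -1.5118)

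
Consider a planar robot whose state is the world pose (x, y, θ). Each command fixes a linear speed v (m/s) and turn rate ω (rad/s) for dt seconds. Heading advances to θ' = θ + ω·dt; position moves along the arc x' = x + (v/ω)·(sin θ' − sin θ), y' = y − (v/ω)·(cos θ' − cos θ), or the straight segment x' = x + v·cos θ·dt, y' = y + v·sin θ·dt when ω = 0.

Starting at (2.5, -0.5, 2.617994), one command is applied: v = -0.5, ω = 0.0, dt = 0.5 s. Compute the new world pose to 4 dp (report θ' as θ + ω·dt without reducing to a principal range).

θ' = 2.6180 + 0.0·0.5 = 2.6180
ω = 0 → straight: x' = 2.5 + -0.5·cos(2.6180)·0.5 = 2.7165
y' = -0.5 + -0.5·sin(2.6180)·0.5 = -0.6250

(2.7165, -0.6250, 2.6180)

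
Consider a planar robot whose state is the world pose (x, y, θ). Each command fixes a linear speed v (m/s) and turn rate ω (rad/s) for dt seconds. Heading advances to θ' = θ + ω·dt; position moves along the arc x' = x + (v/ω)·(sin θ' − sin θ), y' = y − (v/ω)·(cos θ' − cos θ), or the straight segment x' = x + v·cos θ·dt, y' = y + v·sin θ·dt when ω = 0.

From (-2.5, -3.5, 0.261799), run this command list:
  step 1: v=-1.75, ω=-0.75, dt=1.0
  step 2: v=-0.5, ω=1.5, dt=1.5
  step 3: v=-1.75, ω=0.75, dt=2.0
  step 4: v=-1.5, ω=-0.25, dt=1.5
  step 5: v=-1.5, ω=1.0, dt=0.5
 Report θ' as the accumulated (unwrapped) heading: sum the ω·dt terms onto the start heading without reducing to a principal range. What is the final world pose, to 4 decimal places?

step 1: θ'=-0.4882 (R=2.3333) → pose (-4.1983, -3.3069, -0.4882)
step 2: θ'=1.7618 (R=-0.3333) → pose (-4.6819, -3.6646, 1.7618)
step 3: θ'=3.2618 (R=-2.3333) → pose (-2.1112, -5.5381, 3.2618)
step 4: θ'=2.8868 (R=6.0000) → pose (0.1205, -5.6885, 2.8868)
step 5: θ'=3.3868 (R=-1.5000) → pose (0.8627, -5.6921, 3.3868)

(0.8627, -5.6921, 3.3868)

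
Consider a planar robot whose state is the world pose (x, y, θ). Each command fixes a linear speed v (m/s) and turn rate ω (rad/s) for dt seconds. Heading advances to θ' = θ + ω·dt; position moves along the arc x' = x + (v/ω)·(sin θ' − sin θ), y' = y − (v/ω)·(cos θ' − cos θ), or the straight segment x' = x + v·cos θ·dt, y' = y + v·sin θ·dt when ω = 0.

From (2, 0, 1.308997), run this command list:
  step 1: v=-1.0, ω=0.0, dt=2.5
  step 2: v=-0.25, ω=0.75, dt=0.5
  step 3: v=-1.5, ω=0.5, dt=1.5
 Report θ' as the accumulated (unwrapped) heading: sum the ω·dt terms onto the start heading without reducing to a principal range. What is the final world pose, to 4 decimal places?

step 1: θ'=1.3090 (straight) → pose (1.3530, -2.4148, 1.3090)
step 2: θ'=1.6840 (R=-0.3333) → pose (1.3437, -2.5387, 1.6840)
step 3: θ'=2.4340 (R=-3.0000) → pose (2.3745, -4.4796, 2.4340)

(2.3745, -4.4796, 2.4340)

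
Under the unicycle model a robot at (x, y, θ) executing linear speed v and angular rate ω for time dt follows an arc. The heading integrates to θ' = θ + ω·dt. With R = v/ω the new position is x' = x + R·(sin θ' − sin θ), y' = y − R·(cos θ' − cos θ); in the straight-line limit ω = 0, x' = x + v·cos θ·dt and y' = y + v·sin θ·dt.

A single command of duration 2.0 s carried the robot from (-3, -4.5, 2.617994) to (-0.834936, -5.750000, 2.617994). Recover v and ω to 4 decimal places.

v = -1.2500, ω = 0.0000

Δθ = 2.617994 − 2.617994 = 0.000000
ω = Δθ/dt = 0.000000/2.0 = 0.0000
ω = 0 → v = (Δx·cos θ + Δy·sin θ)/dt = -1.2500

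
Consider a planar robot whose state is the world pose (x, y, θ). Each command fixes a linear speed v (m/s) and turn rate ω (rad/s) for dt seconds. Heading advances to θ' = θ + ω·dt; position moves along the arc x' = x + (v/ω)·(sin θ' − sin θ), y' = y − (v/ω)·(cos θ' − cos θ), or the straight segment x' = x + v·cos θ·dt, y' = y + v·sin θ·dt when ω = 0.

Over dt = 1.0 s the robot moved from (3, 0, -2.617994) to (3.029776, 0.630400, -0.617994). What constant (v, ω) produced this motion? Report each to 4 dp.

Δθ = -0.617994 − -2.617994 = 2.000000
ω = Δθ/dt = 2.000000/1.0 = 2.0000
R = −Δy/(cos θ' − cos θ) = -0.3750
v = R·ω = -0.3750·2.0000 = -0.7500

v = -0.7500, ω = 2.0000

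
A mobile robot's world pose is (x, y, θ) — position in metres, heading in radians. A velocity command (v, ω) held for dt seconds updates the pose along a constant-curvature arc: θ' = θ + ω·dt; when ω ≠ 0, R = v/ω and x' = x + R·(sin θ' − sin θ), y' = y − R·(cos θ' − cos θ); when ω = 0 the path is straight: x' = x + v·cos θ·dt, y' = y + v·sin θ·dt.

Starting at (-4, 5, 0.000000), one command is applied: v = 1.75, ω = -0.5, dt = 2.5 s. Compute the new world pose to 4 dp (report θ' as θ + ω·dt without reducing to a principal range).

(-0.6786, 2.6036, -1.2500)

θ' = 0.0000 + -0.5·2.5 = -1.2500
R = v/ω = 1.75/-0.5 = -3.5000
x' = -4 + -3.5000·(sin -1.2500 − sin 0.0000) = -0.6786
y' = 5 − -3.5000·(cos -1.2500 − cos 0.0000) = 2.6036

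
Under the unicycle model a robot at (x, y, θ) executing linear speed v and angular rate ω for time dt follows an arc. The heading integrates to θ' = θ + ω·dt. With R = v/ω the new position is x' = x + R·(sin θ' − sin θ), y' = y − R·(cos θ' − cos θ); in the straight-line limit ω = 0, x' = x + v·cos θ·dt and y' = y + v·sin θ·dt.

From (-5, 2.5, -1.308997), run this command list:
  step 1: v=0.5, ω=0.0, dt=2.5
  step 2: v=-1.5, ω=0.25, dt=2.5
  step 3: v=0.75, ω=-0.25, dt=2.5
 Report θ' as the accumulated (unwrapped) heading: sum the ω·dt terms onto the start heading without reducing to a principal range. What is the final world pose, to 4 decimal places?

(-5.6786, 2.8413, -1.3090)

step 1: θ'=-1.3090 (straight) → pose (-4.6765, 1.2926, -1.3090)
step 2: θ'=-0.6840 (R=-6.0000) → pose (-6.6807, 4.3900, -0.6840)
step 3: θ'=-1.3090 (R=-3.0000) → pose (-5.6786, 2.8413, -1.3090)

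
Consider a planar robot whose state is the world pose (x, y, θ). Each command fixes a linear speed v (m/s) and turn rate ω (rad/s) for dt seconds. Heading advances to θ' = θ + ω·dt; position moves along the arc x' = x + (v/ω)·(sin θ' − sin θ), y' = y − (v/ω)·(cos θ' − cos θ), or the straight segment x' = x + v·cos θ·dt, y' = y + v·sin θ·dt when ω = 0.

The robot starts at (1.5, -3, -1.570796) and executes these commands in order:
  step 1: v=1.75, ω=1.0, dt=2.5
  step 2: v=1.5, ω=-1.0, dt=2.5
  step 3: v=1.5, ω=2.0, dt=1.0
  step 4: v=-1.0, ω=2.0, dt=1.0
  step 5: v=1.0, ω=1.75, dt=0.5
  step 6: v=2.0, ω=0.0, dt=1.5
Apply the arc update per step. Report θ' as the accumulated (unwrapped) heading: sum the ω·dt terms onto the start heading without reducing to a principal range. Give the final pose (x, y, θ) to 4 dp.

(4.8706, -6.8143, 3.3042)

step 1: θ'=0.9292 (R=1.7500) → pose (4.6520, -4.0473, 0.9292)
step 2: θ'=-1.5708 (R=-1.5000) → pose (7.3537, -4.9450, -1.5708)
step 3: θ'=0.4292 (R=0.7500) → pose (8.4158, -5.6270, 0.4292)
step 4: θ'=2.4292 (R=-0.5000) → pose (8.2971, -6.4601, 2.4292)
step 5: θ'=3.3042 (R=0.5714) → pose (7.8311, -6.3286, 3.3042)
step 6: θ'=3.3042 (straight) → pose (4.8706, -6.8143, 3.3042)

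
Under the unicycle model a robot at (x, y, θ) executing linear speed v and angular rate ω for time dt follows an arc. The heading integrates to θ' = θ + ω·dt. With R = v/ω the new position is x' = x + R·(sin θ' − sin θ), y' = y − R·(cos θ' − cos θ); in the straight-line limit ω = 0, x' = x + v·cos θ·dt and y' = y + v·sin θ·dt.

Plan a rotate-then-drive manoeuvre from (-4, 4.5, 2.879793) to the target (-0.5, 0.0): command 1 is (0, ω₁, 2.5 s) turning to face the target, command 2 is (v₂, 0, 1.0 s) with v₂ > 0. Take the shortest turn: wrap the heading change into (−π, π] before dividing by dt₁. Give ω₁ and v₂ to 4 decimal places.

ω₁ = 0.9975, v₂ = 5.7009

heading to target = atan2(0−4.5, -0.5−-4) = -0.9098
Δθ = wrap(-0.9098 − 2.8798) = 2.4936; ω₁ = Δθ/dt₁ = 0.9975
distance = √((-0.5−-4)² + (0−4.5)²) = 5.7009; v₂ = distance/dt₂ = 5.7009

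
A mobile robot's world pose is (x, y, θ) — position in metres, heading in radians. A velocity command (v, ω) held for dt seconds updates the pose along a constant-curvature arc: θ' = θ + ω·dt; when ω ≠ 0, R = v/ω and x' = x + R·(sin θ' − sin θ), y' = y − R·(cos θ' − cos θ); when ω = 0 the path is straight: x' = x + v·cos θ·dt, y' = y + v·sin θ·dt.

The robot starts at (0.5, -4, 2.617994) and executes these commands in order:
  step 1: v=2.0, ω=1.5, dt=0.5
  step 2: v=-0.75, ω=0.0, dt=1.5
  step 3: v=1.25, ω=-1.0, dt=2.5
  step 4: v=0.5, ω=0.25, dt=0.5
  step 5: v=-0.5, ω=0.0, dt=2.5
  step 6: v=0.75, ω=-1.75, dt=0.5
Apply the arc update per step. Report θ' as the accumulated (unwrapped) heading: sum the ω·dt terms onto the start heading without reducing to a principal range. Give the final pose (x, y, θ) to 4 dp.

step 1: θ'=3.3680 (R=1.3333) → pose (-0.4660, -3.8554, 3.3680)
step 2: θ'=3.3680 (straight) → pose (0.6303, -3.6029, 3.3680)
step 3: θ'=0.8680 (R=-1.2500) → pose (-0.6041, -1.5768, 0.8680)
step 4: θ'=0.9930 (R=2.0000) → pose (-0.4548, -1.3765, 0.9930)
step 5: θ'=0.9930 (straight) → pose (-1.1375, -2.4235, 0.9930)
step 6: θ'=0.1180 (R=-0.4286) → pose (-0.8290, -2.2320, 0.1180)

(-0.8290, -2.2320, 0.1180)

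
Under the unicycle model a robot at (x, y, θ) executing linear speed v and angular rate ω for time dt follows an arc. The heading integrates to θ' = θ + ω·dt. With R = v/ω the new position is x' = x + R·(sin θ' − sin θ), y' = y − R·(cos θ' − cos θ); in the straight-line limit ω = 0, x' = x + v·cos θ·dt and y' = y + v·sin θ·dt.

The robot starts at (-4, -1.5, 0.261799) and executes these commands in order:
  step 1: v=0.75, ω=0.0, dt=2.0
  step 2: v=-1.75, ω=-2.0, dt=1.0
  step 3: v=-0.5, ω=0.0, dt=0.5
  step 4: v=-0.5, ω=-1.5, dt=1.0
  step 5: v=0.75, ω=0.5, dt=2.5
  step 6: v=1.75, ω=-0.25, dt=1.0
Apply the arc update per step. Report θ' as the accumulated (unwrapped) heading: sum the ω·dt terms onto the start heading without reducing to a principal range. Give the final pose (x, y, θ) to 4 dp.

(-5.6548, -1.9779, -2.2382)

step 1: θ'=0.2618 (straight) → pose (-2.5511, -1.1118, 0.2618)
step 2: θ'=-1.7382 (R=0.8750) → pose (-3.6403, -0.1208, -1.7382)
step 3: θ'=-1.7382 (straight) → pose (-3.5987, 0.1257, -1.7382)
step 4: θ'=-3.2382 (R=0.3333) → pose (-3.2379, 0.4020, -3.2382)
step 5: θ'=-1.9882 (R=1.5000) → pose (-4.7538, -0.4830, -1.9882)
step 6: θ'=-2.2382 (R=-7.0000) → pose (-5.6548, -1.9779, -2.2382)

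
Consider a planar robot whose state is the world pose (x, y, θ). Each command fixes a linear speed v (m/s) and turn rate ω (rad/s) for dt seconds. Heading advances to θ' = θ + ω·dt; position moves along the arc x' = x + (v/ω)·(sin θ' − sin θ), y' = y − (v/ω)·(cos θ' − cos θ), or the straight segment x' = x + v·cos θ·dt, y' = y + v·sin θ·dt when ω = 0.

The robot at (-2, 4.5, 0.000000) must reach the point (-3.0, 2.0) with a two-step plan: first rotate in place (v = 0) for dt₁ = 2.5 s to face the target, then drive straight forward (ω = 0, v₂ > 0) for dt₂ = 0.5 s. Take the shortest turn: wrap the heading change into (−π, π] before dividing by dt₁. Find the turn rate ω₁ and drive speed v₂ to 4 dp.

heading to target = atan2(2−4.5, -3−-2) = -1.9513
Δθ = wrap(-1.9513 − 0.0000) = -1.9513; ω₁ = Δθ/dt₁ = -0.7805
distance = √((-3−-2)² + (2−4.5)²) = 2.6926; v₂ = distance/dt₂ = 5.3852

ω₁ = -0.7805, v₂ = 5.3852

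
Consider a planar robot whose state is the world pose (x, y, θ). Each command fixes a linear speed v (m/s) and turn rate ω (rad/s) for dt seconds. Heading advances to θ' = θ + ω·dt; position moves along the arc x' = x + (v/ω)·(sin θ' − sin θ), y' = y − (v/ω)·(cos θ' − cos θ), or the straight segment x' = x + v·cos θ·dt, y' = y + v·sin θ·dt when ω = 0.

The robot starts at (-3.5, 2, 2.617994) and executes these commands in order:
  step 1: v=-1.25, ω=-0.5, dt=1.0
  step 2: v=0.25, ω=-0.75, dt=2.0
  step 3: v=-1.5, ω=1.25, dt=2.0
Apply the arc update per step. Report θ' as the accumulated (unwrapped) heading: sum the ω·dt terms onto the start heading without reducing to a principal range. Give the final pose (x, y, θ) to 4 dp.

step 1: θ'=2.1180 (R=2.5000) → pose (-2.6150, 1.1357, 2.1180)
step 2: θ'=0.6180 (R=-0.3333) → pose (-2.5235, 1.5808, 0.6180)
step 3: θ'=3.1180 (R=-1.2000) → pose (-1.8565, -0.5969, 3.1180)

(-1.8565, -0.5969, 3.1180)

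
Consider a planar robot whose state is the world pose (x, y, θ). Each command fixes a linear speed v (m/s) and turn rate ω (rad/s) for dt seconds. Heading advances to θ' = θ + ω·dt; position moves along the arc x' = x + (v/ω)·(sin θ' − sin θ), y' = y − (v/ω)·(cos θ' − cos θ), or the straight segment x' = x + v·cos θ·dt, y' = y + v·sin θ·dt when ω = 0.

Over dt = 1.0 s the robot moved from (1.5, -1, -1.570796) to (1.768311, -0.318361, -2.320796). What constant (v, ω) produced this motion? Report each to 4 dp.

v = -0.7500, ω = -0.7500

Δθ = -2.320796 − -1.570796 = -0.750000
ω = Δθ/dt = -0.750000/1.0 = -0.7500
R = −Δy/(cos θ' − cos θ) = 1.0000
v = R·ω = 1.0000·-0.7500 = -0.7500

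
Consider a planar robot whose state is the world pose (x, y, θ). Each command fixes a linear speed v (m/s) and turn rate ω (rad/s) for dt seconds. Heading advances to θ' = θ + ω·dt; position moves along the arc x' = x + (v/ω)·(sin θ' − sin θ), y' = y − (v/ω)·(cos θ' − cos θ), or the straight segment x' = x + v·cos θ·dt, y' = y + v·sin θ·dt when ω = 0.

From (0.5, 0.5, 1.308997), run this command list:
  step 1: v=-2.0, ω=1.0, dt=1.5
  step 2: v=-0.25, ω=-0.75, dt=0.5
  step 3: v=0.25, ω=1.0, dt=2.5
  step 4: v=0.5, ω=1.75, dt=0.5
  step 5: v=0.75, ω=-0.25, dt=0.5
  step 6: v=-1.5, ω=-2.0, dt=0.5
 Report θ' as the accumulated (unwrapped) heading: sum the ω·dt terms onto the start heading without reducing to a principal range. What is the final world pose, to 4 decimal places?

(1.6239, -1.9571, 4.6840)

step 1: θ'=2.8090 (R=-2.0000) → pose (1.7789, -1.9080, 2.8090)
step 2: θ'=2.4340 (R=0.3333) → pose (1.8867, -1.9698, 2.4340)
step 3: θ'=4.9340 (R=0.2500) → pose (1.4803, -2.2147, 4.9340)
step 4: θ'=5.8090 (R=0.2857) → pose (1.6286, -2.4061, 5.8090)
step 5: θ'=5.6840 (R=-3.0000) → pose (1.9506, -2.5977, 5.6840)
step 6: θ'=4.6840 (R=0.7500) → pose (1.6239, -1.9571, 4.6840)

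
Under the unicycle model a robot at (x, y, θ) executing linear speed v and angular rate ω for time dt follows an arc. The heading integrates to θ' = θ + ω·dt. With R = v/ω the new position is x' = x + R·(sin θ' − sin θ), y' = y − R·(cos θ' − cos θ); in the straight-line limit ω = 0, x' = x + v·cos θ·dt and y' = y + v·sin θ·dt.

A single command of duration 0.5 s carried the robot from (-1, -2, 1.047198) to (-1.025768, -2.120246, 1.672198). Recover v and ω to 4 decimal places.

v = -0.2500, ω = 1.2500

Δθ = 1.672198 − 1.047198 = 0.625000
ω = Δθ/dt = 0.625000/0.5 = 1.2500
R = −Δy/(cos θ' − cos θ) = -0.2000
v = R·ω = -0.2000·1.2500 = -0.2500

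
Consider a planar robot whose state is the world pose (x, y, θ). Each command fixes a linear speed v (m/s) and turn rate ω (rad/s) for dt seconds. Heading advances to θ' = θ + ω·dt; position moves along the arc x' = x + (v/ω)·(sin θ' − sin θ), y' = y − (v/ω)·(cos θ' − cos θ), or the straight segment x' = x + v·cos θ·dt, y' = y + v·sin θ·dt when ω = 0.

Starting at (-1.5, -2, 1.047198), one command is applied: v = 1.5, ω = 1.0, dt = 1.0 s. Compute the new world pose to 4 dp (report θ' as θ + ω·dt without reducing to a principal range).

(-1.4661, -0.5621, 2.0472)

θ' = 1.0472 + 1.0·1.0 = 2.0472
R = v/ω = 1.5/1.0 = 1.5000
x' = -1.5 + 1.5000·(sin 2.0472 − sin 1.0472) = -1.4661
y' = -2 − 1.5000·(cos 2.0472 − cos 1.0472) = -0.5621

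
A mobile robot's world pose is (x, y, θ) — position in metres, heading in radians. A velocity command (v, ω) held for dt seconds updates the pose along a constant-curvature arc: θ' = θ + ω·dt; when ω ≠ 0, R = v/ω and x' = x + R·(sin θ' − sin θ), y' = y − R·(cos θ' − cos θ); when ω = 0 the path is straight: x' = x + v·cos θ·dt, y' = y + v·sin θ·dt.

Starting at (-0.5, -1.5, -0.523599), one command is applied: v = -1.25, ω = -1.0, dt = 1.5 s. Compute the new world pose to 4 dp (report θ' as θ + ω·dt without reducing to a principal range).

θ' = -0.5236 + -1.0·1.5 = -2.0236
R = v/ω = -1.25/-1.0 = 1.2500
x' = -0.5 + 1.2500·(sin -2.0236 − sin -0.5236) = -0.9990
y' = -1.5 − 1.2500·(cos -2.0236 − cos -0.5236) = 0.1294

(-0.9990, 0.1294, -2.0236)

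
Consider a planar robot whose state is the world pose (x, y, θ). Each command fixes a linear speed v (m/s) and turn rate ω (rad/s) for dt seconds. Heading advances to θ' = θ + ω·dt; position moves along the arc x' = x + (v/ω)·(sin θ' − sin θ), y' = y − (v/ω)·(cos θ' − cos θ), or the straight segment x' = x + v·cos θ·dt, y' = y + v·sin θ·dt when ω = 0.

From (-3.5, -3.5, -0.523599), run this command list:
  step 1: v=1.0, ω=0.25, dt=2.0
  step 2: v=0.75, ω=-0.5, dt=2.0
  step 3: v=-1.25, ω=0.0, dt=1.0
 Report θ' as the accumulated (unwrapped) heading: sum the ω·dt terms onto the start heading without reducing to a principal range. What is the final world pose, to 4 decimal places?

step 1: θ'=-0.0236 (R=4.0000) → pose (-1.5944, -4.0348, -0.0236)
step 2: θ'=-1.0236 (R=-1.5000) → pose (-0.3488, -4.7539, -1.0236)
step 3: θ'=-1.0236 (straight) → pose (-0.9992, -3.6864, -1.0236)

(-0.9992, -3.6864, -1.0236)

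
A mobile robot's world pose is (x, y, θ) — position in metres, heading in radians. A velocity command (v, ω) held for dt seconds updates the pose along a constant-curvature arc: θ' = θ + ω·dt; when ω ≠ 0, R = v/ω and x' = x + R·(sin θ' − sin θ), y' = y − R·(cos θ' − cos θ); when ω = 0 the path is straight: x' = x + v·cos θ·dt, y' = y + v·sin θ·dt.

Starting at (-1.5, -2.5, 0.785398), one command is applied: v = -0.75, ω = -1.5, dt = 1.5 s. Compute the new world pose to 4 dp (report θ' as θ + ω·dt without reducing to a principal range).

θ' = 0.7854 + -1.5·1.5 = -1.4646
R = v/ω = -0.75/-1.5 = 0.5000
x' = -1.5 + 0.5000·(sin -1.4646 − sin 0.7854) = -2.3507
y' = -2.5 − 0.5000·(cos -1.4646 − cos 0.7854) = -2.1994

(-2.3507, -2.1994, -1.4646)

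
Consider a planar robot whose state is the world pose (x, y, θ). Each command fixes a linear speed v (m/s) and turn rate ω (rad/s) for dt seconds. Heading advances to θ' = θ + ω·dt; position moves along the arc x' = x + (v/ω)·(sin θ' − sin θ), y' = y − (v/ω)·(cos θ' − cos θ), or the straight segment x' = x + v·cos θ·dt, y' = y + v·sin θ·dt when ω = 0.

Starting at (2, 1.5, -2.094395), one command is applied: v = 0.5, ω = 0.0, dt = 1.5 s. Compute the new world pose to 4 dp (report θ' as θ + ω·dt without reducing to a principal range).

θ' = -2.0944 + 0.0·1.5 = -2.0944
ω = 0 → straight: x' = 2 + 0.5·cos(-2.0944)·1.5 = 1.6250
y' = 1.5 + 0.5·sin(-2.0944)·1.5 = 0.8505

(1.6250, 0.8505, -2.0944)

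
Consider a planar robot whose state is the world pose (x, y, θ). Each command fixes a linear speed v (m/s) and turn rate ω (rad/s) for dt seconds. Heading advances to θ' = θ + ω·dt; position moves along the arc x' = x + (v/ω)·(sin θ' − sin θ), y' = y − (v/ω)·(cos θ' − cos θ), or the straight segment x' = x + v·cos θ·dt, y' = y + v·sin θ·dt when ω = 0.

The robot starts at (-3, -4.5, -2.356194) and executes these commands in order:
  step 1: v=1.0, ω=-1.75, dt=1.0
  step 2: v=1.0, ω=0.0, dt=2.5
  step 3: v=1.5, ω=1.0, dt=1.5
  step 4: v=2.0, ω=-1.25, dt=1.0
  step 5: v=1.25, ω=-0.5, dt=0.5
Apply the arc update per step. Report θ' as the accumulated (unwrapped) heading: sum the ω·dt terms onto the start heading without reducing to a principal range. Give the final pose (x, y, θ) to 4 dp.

step 1: θ'=-4.1062 (R=-0.5714) → pose (-3.8737, -4.4215, -4.1062)
step 2: θ'=-4.1062 (straight) → pose (-5.2980, -2.3670, -4.1062)
step 3: θ'=-2.6062 (R=1.5000) → pose (-7.2960, -1.9315, -2.6062)
step 4: θ'=-3.8562 (R=-1.6000) → pose (-9.1608, -1.7639, -3.8562)
step 5: θ'=-4.1062 (R=-2.5000) → pose (-9.5771, -1.2999, -4.1062)

(-9.5771, -1.2999, -4.1062)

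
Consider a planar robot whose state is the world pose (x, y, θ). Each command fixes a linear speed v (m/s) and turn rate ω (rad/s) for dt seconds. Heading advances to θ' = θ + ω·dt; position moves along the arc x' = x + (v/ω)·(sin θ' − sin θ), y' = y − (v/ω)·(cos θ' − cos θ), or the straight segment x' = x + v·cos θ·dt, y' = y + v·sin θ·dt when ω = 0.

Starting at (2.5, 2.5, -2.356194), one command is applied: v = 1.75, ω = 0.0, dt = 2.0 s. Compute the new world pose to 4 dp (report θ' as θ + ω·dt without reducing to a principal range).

θ' = -2.3562 + 0.0·2.0 = -2.3562
ω = 0 → straight: x' = 2.5 + 1.75·cos(-2.3562)·2.0 = 0.0251
y' = 2.5 + 1.75·sin(-2.3562)·2.0 = 0.0251

(0.0251, 0.0251, -2.3562)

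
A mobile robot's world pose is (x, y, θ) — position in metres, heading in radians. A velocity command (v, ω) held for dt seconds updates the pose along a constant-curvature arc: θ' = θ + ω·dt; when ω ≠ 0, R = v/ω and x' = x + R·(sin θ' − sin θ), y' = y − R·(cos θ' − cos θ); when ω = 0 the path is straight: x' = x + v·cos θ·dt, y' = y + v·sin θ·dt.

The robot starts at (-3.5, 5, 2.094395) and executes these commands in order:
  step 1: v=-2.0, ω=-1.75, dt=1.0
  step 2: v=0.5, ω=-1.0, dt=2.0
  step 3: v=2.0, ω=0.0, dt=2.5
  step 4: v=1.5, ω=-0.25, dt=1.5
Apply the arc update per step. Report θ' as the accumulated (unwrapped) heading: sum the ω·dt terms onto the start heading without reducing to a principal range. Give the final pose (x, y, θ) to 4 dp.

step 1: θ'=0.3444 (R=1.1429) → pose (-4.1039, 3.3528, 0.3444)
step 2: θ'=-1.6556 (R=-0.5000) → pose (-3.4369, 2.8398, -1.6556)
step 3: θ'=-1.6556 (straight) → pose (-3.8604, -2.1422, -1.6556)
step 4: θ'=-2.0306 (R=-6.0000) → pose (-4.4620, -4.2966, -2.0306)

(-4.4620, -4.2966, -2.0306)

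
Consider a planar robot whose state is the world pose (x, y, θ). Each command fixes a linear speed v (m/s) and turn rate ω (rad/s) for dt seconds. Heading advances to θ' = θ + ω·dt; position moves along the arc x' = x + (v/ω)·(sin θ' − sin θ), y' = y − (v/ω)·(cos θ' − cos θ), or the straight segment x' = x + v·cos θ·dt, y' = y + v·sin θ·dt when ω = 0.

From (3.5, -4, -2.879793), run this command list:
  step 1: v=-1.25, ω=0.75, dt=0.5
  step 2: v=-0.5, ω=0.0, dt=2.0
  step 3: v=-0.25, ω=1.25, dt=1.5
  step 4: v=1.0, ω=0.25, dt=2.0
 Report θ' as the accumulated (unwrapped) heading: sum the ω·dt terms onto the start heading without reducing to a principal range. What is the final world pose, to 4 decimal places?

(6.7007, -3.5468, -0.1298)

step 1: θ'=-2.5048 (R=-1.6667) → pose (4.0597, -3.7301, -2.5048)
step 2: θ'=-2.5048 (straight) → pose (4.8637, -3.1355, -2.5048)
step 3: θ'=-0.6298 (R=-0.2000) → pose (4.8626, -2.8131, -0.6298)
step 4: θ'=-0.1298 (R=4.0000) → pose (6.7007, -3.5468, -0.1298)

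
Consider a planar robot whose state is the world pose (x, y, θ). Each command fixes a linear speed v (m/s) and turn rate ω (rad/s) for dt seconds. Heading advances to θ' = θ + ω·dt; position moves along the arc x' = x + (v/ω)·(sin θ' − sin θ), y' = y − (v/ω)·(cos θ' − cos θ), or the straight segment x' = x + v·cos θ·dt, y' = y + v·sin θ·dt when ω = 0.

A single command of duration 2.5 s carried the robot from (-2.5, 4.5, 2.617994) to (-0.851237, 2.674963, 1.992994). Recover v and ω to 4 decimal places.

v = -1.0000, ω = -0.2500

Δθ = 1.992994 − 2.617994 = -0.625000
ω = Δθ/dt = -0.625000/2.5 = -0.2500
R = −Δy/(cos θ' − cos θ) = 4.0000
v = R·ω = 4.0000·-0.2500 = -1.0000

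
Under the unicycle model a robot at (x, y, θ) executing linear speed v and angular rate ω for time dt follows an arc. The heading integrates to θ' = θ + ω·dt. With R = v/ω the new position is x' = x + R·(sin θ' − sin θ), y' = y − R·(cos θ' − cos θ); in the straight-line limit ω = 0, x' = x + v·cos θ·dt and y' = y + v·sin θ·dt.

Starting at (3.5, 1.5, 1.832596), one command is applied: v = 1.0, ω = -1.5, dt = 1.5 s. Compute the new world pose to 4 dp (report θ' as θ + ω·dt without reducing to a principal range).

(4.4142, 2.2820, -0.4174)

θ' = 1.8326 + -1.5·1.5 = -0.4174
R = v/ω = 1.0/-1.5 = -0.6667
x' = 3.5 + -0.6667·(sin -0.4174 − sin 1.8326) = 4.4142
y' = 1.5 − -0.6667·(cos -0.4174 − cos 1.8326) = 2.2820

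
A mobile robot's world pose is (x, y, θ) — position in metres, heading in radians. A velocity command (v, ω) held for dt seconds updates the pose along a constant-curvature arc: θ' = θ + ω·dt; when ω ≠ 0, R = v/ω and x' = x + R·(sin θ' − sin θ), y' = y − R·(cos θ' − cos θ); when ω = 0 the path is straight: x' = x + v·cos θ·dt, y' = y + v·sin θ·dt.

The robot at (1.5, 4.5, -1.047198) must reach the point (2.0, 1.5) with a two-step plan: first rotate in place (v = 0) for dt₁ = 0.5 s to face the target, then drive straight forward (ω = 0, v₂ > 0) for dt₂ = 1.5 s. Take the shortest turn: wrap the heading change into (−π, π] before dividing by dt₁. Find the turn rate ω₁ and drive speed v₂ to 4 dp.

heading to target = atan2(1.5−4.5, 2−1.5) = -1.4056
Δθ = wrap(-1.4056 − -1.0472) = -0.3584; ω₁ = Δθ/dt₁ = -0.7169
distance = √((2−1.5)² + (1.5−4.5)²) = 3.0414; v₂ = distance/dt₂ = 2.0276

ω₁ = -0.7169, v₂ = 2.0276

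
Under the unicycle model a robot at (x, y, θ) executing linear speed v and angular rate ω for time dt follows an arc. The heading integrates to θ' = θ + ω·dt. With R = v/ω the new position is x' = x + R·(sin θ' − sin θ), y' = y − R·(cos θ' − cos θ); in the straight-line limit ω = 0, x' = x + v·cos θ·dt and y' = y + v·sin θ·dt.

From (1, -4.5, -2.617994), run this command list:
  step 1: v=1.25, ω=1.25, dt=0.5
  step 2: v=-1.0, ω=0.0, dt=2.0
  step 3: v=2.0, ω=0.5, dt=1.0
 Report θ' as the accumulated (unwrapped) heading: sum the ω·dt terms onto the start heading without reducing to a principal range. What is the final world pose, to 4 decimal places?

(1.0682, -5.0818, -1.4930)

step 1: θ'=-1.9930 (R=1.0000) → pose (0.5878, -4.9563, -1.9930)
step 2: θ'=-1.9930 (straight) → pose (1.4073, -3.1319, -1.9930)
step 3: θ'=-1.4930 (R=4.0000) → pose (1.0682, -5.0818, -1.4930)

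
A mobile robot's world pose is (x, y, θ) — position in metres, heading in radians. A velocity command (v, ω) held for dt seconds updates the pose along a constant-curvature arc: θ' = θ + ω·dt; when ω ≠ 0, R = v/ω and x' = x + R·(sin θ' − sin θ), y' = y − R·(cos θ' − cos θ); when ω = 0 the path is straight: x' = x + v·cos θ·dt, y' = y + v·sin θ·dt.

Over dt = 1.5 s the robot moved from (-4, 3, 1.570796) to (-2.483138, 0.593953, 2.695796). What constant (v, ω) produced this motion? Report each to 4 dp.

v = -2.0000, ω = 0.7500

Δθ = 2.695796 − 1.570796 = 1.125000
ω = Δθ/dt = 1.125000/1.5 = 0.7500
R = −Δy/(cos θ' − cos θ) = -2.6667
v = R·ω = -2.6667·0.7500 = -2.0000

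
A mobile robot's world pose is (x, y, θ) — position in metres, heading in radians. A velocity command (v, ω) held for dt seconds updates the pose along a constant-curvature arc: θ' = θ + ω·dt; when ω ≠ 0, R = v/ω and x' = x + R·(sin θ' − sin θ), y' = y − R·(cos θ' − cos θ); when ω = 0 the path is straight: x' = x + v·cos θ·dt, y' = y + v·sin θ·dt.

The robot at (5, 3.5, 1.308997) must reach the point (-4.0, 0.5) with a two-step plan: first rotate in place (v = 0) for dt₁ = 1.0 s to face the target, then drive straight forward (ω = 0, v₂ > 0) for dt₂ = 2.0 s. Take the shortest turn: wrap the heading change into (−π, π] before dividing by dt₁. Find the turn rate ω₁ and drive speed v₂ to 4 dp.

ω₁ = 2.1543, v₂ = 4.7434

heading to target = atan2(0.5−3.5, -4−5) = -2.8198
Δθ = wrap(-2.8198 − 1.3090) = 2.1543; ω₁ = Δθ/dt₁ = 2.1543
distance = √((-4−5)² + (0.5−3.5)²) = 9.4868; v₂ = distance/dt₂ = 4.7434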